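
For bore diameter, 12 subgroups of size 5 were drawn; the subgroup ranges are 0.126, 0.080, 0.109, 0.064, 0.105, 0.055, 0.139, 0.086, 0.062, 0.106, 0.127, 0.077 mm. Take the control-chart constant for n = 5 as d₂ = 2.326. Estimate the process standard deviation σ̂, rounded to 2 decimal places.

0.04

R̄ = (0.126 + 0.080 + 0.109 + 0.064 + 0.105 + 0.055 + 0.139 + 0.086 + 0.062 + 0.106 + 0.127 + 0.077) / 12 = 0.0947
σ̂ = R̄ / d₂ = 0.0947 / 2.326 = 0.0407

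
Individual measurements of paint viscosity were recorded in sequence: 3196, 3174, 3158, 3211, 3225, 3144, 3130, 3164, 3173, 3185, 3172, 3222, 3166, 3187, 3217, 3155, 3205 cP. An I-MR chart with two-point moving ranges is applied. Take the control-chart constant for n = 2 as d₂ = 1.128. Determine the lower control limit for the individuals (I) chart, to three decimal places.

3092.150

X̄ = (3196 + 3174 + 3158 + 3211 + 3225 + 3144 + 3130 + 3164 + 3173 + 3185 + 3172 + 3222 + 3166 + 3187 + 3217 + 3155 + 3205) / 17 = 3181.4118
Moving ranges: 22, 16, 53, 14, 81, 14, 34, 9, 12, 13, 50, 56, 21, 30, 62, 50; M̄R̄ = 537.0000 / 16 = 33.5625
LCL = X̄ − 3·M̄R̄/d₂ = 3181.4118 − 3 × 33.5625 / 1.128 = 3092.1498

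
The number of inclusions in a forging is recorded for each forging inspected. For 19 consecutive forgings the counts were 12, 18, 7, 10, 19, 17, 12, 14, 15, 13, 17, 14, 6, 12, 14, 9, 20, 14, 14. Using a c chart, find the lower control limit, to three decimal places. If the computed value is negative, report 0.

c̄ = (12 + 18 + 7 + 10 + 19 + 17 + 12 + 14 + 15 + 13 + 17 + 14 + 6 + 12 + 14 + 9 + 20 + 14 + 14) / 19 = 257 / 19 = 13.5263
LCL = c̄ − 3√c̄ = 13.5263 − 3 × 3.6778 = 2.4929

2.493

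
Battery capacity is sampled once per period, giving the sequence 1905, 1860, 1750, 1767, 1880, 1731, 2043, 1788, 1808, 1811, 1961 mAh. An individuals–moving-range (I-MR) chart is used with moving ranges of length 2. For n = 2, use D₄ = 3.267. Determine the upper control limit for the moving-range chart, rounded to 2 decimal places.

Moving ranges: 45, 110, 17, 113, 149, 312, 255, 20, 3, 150; M̄R̄ = 1174.0000 / 10 = 117.4000
UCL_MR = D₄·M̄R̄ = 3.267 × 117.4000 = 383.5458

383.55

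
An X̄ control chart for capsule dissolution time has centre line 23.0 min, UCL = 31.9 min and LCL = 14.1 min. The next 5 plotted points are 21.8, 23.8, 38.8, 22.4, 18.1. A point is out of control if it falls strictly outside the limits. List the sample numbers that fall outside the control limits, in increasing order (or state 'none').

Compare each point to [14.1, 31.9]: sample 3 = 38.8 > UCL.

3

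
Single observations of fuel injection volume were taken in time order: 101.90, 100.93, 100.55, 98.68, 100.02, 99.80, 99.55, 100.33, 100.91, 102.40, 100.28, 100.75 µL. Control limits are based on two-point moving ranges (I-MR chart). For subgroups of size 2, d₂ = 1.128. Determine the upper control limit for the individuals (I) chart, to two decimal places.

X̄ = (101.90 + 100.93 + 100.55 + 98.68 + 100.02 + 99.80 + 99.55 + 100.33 + 100.91 + 102.40 + 100.28 + 100.75) / 12 = 100.5083
Moving ranges: 0.97, 0.38, 1.87, 1.34, 0.22, 0.25, 0.78, 0.58, 1.49, 2.12, 0.47; M̄R̄ = 10.4700 / 11 = 0.9518
UCL = X̄ + 3·M̄R̄/d₂ = 100.5083 + 3 × 0.9518 / 1.128 = 103.0398

103.04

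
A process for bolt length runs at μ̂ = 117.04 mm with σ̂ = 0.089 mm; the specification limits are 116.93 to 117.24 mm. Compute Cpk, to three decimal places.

Cpu = (USL − μ̂) / (3σ̂) = (117.24 − 117.04) / (3 × 0.089) = 0.7491; Cpl = (μ̂ − LSL) / (3σ̂) = (117.04 − 116.93) / (3 × 0.089) = 0.4120; Cpk = min(Cpu, Cpl) = 0.4120

0.412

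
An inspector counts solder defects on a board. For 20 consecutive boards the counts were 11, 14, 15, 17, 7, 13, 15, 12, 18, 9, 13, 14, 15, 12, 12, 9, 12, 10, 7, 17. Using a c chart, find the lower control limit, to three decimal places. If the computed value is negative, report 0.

c̄ = (11 + 14 + 15 + 17 + 7 + 13 + 15 + 12 + 18 + 9 + 13 + 14 + 15 + 12 + 12 + 9 + 12 + 10 + 7 + 17) / 20 = 252 / 20 = 12.6000
LCL = c̄ − 3√c̄ = 12.6000 − 3 × 3.5496 = 1.9511

1.951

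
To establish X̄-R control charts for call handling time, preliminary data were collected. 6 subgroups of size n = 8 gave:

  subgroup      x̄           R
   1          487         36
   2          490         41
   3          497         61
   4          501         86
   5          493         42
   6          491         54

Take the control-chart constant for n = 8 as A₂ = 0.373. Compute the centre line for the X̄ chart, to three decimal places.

493.167

X̄̄ = (487 + 490 + 497 + 501 + 493 + 491) / 6 = 2959.0000 / 6 = 493.1667
CL = X̄̄ = 493.1667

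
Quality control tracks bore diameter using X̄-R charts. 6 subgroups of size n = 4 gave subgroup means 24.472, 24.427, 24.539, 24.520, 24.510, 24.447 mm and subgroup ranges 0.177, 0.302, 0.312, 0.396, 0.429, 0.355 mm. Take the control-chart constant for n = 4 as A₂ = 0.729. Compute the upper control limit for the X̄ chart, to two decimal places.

24.73

X̄̄ = (24.472 + 24.427 + 24.539 + 24.520 + 24.510 + 24.447) / 6 = 146.9150 / 6 = 24.4858
R̄ = (0.177 + 0.302 + 0.312 + 0.396 + 0.429 + 0.355) / 6 = 1.9710 / 6 = 0.3285
UCL = X̄̄ + A₂·R̄ = 24.4858 + 0.729 × 0.3285 = 24.7253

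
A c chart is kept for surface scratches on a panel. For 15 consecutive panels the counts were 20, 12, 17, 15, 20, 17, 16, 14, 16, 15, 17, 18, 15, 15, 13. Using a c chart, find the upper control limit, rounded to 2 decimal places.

28.00

c̄ = (20 + 12 + 17 + 15 + 20 + 17 + 16 + 14 + 16 + 15 + 17 + 18 + 15 + 15 + 13) / 15 = 240 / 15 = 16.0000
UCL = c̄ + 3√c̄ = 16.0000 + 3 × √16.0000 = 16.0000 + 3 × 4.0000 = 28.0000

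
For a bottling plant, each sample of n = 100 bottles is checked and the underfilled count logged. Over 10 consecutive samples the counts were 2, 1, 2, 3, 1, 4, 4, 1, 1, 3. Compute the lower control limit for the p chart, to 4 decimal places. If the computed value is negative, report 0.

0.0000

p̄ = Σdᵢ / (k·n) = 22 / (10 × 100) = 0.02200
LCL = p̄ − 3·√(p̄(1−p̄)/n) = 0.02200 − 3 × 0.01467 = -0.02200 → 0 (negative, so LCL = 0)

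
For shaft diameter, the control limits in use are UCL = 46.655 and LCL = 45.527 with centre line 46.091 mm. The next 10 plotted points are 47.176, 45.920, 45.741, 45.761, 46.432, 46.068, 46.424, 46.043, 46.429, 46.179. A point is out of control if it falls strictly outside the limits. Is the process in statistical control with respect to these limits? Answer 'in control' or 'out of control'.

Compare each point to [45.527, 46.655]: sample 1 = 47.176 > UCL.

out of control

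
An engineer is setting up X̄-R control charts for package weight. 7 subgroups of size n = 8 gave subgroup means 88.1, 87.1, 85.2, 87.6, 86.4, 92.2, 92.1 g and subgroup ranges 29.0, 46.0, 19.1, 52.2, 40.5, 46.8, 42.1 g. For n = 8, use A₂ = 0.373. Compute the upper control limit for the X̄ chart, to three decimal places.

X̄̄ = (88.1 + 87.1 + 85.2 + 87.6 + 86.4 + 92.2 + 92.1) / 7 = 618.7000 / 7 = 88.3857
R̄ = (29.0 + 46.0 + 19.1 + 52.2 + 40.5 + 46.8 + 42.1) / 7 = 275.7000 / 7 = 39.3857
UCL = X̄̄ + A₂·R̄ = 88.3857 + 0.373 × 39.3857 = 103.0766

103.077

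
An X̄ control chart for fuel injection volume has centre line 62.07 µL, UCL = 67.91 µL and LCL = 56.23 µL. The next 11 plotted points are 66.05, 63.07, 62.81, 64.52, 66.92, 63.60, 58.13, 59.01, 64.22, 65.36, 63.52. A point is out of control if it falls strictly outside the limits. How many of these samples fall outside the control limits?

0

All 11 points lie within [56.23, 67.91].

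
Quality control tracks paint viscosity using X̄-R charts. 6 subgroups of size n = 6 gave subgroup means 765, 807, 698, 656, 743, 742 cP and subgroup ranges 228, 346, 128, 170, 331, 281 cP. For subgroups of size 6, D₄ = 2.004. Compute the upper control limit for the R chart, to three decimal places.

R̄ = (228 + 346 + 128 + 170 + 331 + 281) / 6 = 1484.0000 / 6 = 247.3333
UCL_R = D₄·R̄ = 2.004 × 247.3333 = 495.6560

495.656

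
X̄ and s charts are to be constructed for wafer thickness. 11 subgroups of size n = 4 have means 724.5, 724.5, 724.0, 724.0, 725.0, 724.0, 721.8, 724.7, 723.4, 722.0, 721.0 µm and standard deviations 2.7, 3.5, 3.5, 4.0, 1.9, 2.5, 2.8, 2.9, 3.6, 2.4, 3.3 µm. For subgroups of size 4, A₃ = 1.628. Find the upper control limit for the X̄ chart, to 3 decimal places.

X̄̄ = (724.5 + 724.5 + 724.0 + 724.0 + 725.0 + 724.0 + 721.8 + 724.7 + 723.4 + 722.0 + 721.0) / 11 = 723.5364
s̄ = (2.7 + 3.5 + 3.5 + 4.0 + 1.9 + 2.5 + 2.8 + 2.9 + 3.6 + 2.4 + 3.3) / 11 = 3.0091
UCL = X̄̄ + A₃·s̄ = 723.5364 + 1.628 × 3.0091 = 728.4352

728.435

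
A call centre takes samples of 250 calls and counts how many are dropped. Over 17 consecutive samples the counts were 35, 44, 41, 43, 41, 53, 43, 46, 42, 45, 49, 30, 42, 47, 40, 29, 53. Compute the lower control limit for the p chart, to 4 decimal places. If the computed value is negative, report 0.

p̄ = Σdᵢ / (k·n) = 723 / (17 × 250) = 0.17012
LCL = p̄ − 3·√(p̄(1−p̄)/n) = 0.17012 − 3 × 0.02376 = 0.09883

0.0988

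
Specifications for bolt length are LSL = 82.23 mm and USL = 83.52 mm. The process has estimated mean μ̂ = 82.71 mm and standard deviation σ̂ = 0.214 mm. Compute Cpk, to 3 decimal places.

0.748

Cpu = (USL − μ̂) / (3σ̂) = (83.52 − 82.71) / (3 × 0.214) = 1.2617; Cpl = (μ̂ − LSL) / (3σ̂) = (82.71 − 82.23) / (3 × 0.214) = 0.7477; Cpk = min(Cpu, Cpl) = 0.7477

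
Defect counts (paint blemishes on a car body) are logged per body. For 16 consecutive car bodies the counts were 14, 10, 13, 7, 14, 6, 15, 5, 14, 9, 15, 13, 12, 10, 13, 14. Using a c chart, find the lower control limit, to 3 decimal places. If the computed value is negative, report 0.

1.327

c̄ = (14 + 10 + 13 + 7 + 14 + 6 + 15 + 5 + 14 + 9 + 15 + 13 + 12 + 10 + 13 + 14) / 16 = 184 / 16 = 11.5000
LCL = c̄ − 3√c̄ = 11.5000 − 3 × 3.3912 = 1.3265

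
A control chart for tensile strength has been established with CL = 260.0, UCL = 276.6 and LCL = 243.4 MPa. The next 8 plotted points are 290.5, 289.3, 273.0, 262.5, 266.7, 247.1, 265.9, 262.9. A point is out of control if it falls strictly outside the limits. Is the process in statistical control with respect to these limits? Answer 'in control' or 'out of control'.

Compare each point to [243.4, 276.6]: sample 1 = 290.5 > UCL; sample 2 = 289.3 > UCL.

out of control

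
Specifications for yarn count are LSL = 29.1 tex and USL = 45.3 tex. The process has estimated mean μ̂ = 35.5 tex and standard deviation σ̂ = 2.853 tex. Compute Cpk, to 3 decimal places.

Cpu = (USL − μ̂) / (3σ̂) = (45.3 − 35.5) / (3 × 2.853) = 1.1450; Cpl = (μ̂ − LSL) / (3σ̂) = (35.5 − 29.1) / (3 × 2.853) = 0.7478; Cpk = min(Cpu, Cpl) = 0.7478

0.748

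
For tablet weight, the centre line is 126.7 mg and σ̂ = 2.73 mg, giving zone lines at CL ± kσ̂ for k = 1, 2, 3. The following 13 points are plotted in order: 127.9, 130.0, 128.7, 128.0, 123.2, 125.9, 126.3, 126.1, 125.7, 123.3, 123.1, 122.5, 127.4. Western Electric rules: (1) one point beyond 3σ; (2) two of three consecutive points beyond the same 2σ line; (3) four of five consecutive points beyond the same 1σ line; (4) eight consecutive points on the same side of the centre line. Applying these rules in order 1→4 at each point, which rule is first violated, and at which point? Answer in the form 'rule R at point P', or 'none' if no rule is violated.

rule 4 at point 12

Zone of each point (C = within 1σ̂, B = 1σ̂–2σ̂, A = 2σ̂–3σ̂, * = beyond 3σ̂; sign = side of CL): 1:+C, 2:+B, 3:+C, 4:+C, 5:-B, 6:-C, 7:-C, 8:-C, 9:-C, 10:-B, 11:-B, 12:-B, 13:+C
Rule 4 (eight consecutive points on the same side of the centre line) is satisfied at point 12.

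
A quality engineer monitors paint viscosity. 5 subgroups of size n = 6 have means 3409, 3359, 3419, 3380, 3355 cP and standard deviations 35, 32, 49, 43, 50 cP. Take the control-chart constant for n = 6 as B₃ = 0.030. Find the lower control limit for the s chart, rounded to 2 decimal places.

1.25

s̄ = (35 + 32 + 49 + 43 + 50) / 5 = 41.8000
LCL_s = B₃·s̄ = 0.030 × 41.8000 = 1.2540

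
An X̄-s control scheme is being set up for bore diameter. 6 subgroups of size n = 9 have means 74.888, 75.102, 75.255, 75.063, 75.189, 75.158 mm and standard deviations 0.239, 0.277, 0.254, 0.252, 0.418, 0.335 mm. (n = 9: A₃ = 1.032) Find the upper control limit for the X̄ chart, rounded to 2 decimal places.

75.41

X̄̄ = (74.888 + 75.102 + 75.255 + 75.063 + 75.189 + 75.158) / 6 = 75.1092
s̄ = (0.239 + 0.277 + 0.254 + 0.252 + 0.418 + 0.335) / 6 = 0.2958
UCL = X̄̄ + A₃·s̄ = 75.1092 + 1.032 × 0.2958 = 75.4145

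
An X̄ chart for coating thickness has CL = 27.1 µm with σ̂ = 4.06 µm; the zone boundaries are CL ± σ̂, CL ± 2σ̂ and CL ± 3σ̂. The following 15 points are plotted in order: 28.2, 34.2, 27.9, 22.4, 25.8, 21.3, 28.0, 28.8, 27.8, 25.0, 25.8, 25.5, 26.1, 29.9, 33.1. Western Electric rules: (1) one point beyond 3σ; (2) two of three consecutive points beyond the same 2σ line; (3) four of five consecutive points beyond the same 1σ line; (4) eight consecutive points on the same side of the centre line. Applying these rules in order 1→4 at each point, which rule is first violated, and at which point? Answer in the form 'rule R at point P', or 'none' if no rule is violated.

Zone of each point (C = within 1σ̂, B = 1σ̂–2σ̂, A = 2σ̂–3σ̂, * = beyond 3σ̂; sign = side of CL): 1:+C, 2:+B, 3:+C, 4:-B, 5:-C, 6:-B, 7:+C, 8:+C, 9:+C, 10:-C, 11:-C, 12:-C, 13:-C, 14:+C, 15:+B
No rule fires across all 15 points.

none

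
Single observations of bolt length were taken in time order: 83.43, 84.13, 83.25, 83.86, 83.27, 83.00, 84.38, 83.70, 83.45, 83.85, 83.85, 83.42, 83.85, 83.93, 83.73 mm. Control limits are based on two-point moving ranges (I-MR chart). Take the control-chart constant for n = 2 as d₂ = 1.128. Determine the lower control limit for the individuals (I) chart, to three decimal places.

X̄ = (83.43 + 84.13 + 83.25 + 83.86 + 83.27 + 83.00 + 84.38 + 83.70 + 83.45 + 83.85 + 83.85 + 83.42 + 83.85 + 83.93 + 83.73) / 15 = 83.6733
Moving ranges: 0.70, 0.88, 0.61, 0.59, 0.27, 1.38, 0.68, 0.25, 0.40, 0.00, 0.43, 0.43, 0.08, 0.20; M̄R̄ = 6.9000 / 14 = 0.4929
LCL = X̄ − 3·M̄R̄/d₂ = 83.6733 − 3 × 0.4929 / 1.128 = 82.3625

82.363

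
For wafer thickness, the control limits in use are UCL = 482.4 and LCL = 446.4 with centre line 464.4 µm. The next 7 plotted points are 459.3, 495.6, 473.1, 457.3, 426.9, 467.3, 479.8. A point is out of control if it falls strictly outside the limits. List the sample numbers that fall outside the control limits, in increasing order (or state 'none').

2, 5

Compare each point to [446.4, 482.4]: sample 2 = 495.6 > UCL; sample 5 = 426.9 < LCL.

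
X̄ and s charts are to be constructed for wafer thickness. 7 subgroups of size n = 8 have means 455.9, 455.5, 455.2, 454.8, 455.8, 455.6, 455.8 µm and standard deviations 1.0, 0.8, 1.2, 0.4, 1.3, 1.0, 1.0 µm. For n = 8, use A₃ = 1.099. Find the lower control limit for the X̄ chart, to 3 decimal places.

X̄̄ = (455.9 + 455.5 + 455.2 + 454.8 + 455.8 + 455.6 + 455.8) / 7 = 455.5143
s̄ = (1.0 + 0.8 + 1.2 + 0.4 + 1.3 + 1.0 + 1.0) / 7 = 0.9571
LCL = X̄̄ − A₃·s̄ = 455.5143 − 1.099 × 0.9571 = 454.4624

454.462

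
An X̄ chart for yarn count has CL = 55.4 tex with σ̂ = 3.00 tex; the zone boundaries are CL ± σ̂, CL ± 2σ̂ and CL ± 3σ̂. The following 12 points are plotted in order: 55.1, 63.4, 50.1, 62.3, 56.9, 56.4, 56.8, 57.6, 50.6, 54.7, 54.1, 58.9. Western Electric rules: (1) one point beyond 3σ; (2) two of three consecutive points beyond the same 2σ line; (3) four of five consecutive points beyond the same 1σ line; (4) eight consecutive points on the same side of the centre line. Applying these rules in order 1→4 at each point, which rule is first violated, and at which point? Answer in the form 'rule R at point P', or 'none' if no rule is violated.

Zone of each point (C = within 1σ̂, B = 1σ̂–2σ̂, A = 2σ̂–3σ̂, * = beyond 3σ̂; sign = side of CL): 1:-C, 2:+A, 3:-B, 4:+A, 5:+C, 6:+C, 7:+C, 8:+C, 9:-B, 10:-C, 11:-C, 12:+B
Rule 2 (two of three consecutive points beyond the same 2σ limit) is satisfied at point 4.

rule 2 at point 4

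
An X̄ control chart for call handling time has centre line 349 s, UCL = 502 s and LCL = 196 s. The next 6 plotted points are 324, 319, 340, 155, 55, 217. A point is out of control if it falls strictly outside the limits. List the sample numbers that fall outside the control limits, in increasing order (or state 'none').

4, 5

Compare each point to [196, 502]: sample 4 = 155 < LCL; sample 5 = 55 < LCL.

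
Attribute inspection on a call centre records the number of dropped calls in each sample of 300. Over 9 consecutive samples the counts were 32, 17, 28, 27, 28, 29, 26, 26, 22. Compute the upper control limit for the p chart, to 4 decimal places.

0.1359

p̄ = Σdᵢ / (k·n) = 235 / (9 × 300) = 0.08704
UCL = p̄ + 3·√(p̄(1−p̄)/n) = 0.08704 + 3 × √(0.08704×0.91296/300) = 0.08704 + 3 × 0.01627 = 0.13586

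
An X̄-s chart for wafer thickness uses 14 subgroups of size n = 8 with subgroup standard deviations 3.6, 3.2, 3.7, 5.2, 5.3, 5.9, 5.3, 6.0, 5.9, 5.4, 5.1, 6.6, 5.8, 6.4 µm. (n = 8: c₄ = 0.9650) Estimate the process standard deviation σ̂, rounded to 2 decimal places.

s̄ = (3.6 + 3.2 + 3.7 + 5.2 + 5.3 + 5.9 + 5.3 + 6.0 + 5.9 + 5.4 + 5.1 + 6.6 + 5.8 + 6.4) / 14 = 5.2429
σ̂ = s̄ / c₄ = 5.2429 / 0.9650 = 5.4330

5.43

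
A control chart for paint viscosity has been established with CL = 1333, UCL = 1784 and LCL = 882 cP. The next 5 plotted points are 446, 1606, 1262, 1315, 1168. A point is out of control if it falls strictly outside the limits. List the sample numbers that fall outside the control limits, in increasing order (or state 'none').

Compare each point to [882, 1784]: sample 1 = 446 < LCL.

1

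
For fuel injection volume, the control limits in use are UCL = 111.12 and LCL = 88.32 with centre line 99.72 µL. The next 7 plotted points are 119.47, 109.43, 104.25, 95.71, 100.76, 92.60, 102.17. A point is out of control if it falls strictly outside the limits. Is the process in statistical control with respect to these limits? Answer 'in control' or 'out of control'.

Compare each point to [88.32, 111.12]: sample 1 = 119.47 > UCL.

out of control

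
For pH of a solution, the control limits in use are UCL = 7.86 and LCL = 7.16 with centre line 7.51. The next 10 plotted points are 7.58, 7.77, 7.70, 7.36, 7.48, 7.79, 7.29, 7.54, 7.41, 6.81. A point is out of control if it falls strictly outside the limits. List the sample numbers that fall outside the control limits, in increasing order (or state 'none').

Compare each point to [7.16, 7.86]: sample 10 = 6.81 < LCL.

10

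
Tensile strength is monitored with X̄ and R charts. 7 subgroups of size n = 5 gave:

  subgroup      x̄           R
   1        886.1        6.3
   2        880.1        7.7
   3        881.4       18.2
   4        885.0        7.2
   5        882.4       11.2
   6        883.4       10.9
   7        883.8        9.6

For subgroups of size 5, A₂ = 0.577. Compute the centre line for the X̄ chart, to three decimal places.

X̄̄ = (886.1 + 880.1 + 881.4 + 885.0 + 882.4 + 883.4 + 883.8) / 7 = 6182.2000 / 7 = 883.1714
CL = X̄̄ = 883.1714

883.171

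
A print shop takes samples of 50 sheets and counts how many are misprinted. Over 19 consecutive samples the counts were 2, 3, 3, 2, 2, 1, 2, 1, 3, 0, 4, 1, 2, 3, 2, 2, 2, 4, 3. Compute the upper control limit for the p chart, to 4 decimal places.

0.1314

p̄ = Σdᵢ / (k·n) = 42 / (19 × 50) = 0.04421
UCL = p̄ + 3·√(p̄(1−p̄)/n) = 0.04421 + 3 × √(0.04421×0.95579/50) = 0.04421 + 3 × 0.02907 = 0.13142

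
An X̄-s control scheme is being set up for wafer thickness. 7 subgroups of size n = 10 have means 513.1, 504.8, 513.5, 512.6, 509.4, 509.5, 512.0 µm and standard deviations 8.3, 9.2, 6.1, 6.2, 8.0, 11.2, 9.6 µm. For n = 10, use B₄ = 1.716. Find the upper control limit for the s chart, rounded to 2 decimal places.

14.37

s̄ = (8.3 + 9.2 + 6.1 + 6.2 + 8.0 + 11.2 + 9.6) / 7 = 8.3714
UCL_s = B₄·s̄ = 1.716 × 8.3714 = 14.3654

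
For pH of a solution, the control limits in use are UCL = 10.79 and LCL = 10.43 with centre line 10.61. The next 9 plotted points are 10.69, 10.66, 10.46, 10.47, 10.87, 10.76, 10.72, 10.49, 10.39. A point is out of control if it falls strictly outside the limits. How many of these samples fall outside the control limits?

2

Compare each point to [10.43, 10.79]: sample 5 = 10.87 > UCL; sample 9 = 10.39 < LCL.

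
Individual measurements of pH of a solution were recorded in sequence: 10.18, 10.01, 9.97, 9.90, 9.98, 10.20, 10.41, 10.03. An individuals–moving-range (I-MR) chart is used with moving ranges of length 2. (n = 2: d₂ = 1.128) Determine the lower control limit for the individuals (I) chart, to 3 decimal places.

X̄ = (10.18 + 10.01 + 9.97 + 9.90 + 9.98 + 10.20 + 10.41 + 10.03) / 8 = 10.0850
Moving ranges: 0.17, 0.04, 0.07, 0.08, 0.22, 0.21, 0.38; M̄R̄ = 1.1700 / 7 = 0.1671
LCL = X̄ − 3·M̄R̄/d₂ = 10.0850 − 3 × 0.1671 / 1.128 = 9.6405

9.640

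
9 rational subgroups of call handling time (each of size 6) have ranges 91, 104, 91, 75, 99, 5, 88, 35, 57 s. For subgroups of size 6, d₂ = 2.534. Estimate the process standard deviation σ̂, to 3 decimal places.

R̄ = (91 + 104 + 91 + 75 + 99 + 5 + 88 + 35 + 57) / 9 = 71.6667
σ̂ = R̄ / d₂ = 71.6667 / 2.534 = 28.2820

28.282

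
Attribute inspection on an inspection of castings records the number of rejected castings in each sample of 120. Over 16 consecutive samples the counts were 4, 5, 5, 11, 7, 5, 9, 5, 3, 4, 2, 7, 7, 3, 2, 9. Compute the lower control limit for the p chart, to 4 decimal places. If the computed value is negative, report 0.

p̄ = Σdᵢ / (k·n) = 88 / (16 × 120) = 0.04583
LCL = p̄ − 3·√(p̄(1−p̄)/n) = 0.04583 − 3 × 0.01909 = -0.01144 → 0 (negative, so LCL = 0)

0.0000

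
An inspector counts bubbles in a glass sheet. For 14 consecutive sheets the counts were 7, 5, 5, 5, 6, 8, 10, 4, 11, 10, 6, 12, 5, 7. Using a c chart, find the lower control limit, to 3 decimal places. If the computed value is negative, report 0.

0.000

c̄ = (7 + 5 + 5 + 5 + 6 + 8 + 10 + 4 + 11 + 10 + 6 + 12 + 5 + 7) / 14 = 101 / 14 = 7.2143
LCL = c̄ − 3√c̄ = 7.2143 − 3 × 2.6859 = -0.8435 → 0 (cannot be negative)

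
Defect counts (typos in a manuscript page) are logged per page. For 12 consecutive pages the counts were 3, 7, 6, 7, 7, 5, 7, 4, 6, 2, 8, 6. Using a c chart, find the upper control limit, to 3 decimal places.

12.808

c̄ = (3 + 7 + 6 + 7 + 7 + 5 + 7 + 4 + 6 + 2 + 8 + 6) / 12 = 68 / 12 = 5.6667
UCL = c̄ + 3√c̄ = 5.6667 + 3 × √5.6667 = 5.6667 + 3 × 2.3805 = 12.8081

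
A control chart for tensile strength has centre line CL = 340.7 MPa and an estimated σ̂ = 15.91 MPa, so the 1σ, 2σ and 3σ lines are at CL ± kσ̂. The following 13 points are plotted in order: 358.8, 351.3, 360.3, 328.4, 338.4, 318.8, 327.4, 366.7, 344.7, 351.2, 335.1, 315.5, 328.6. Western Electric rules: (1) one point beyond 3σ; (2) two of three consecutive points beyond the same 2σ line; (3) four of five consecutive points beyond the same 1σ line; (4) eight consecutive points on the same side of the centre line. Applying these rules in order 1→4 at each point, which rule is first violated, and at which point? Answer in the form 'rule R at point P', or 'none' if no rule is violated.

none

Zone of each point (C = within 1σ̂, B = 1σ̂–2σ̂, A = 2σ̂–3σ̂, * = beyond 3σ̂; sign = side of CL): 1:+B, 2:+C, 3:+B, 4:-C, 5:-C, 6:-B, 7:-C, 8:+B, 9:+C, 10:+C, 11:-C, 12:-B, 13:-C
No rule fires across all 13 points.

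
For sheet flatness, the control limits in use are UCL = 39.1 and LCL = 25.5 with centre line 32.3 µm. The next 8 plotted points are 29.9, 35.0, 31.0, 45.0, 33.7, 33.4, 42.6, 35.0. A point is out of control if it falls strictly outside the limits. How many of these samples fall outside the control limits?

Compare each point to [25.5, 39.1]: sample 4 = 45.0 > UCL; sample 7 = 42.6 > UCL.

2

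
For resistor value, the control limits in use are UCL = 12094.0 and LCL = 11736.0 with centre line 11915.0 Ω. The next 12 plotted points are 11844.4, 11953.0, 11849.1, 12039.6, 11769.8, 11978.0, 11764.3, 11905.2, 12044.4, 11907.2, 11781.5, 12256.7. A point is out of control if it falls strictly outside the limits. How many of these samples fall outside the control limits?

Compare each point to [11736.0, 12094.0]: sample 12 = 12256.7 > UCL.

1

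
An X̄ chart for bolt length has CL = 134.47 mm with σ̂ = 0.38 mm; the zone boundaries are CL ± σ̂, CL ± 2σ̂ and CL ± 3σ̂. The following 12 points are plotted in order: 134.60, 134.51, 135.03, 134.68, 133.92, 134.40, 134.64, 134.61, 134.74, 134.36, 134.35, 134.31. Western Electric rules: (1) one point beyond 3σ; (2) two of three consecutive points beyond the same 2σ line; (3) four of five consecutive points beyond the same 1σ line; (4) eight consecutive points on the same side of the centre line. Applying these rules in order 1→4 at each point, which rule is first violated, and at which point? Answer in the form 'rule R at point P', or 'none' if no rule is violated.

none

Zone of each point (C = within 1σ̂, B = 1σ̂–2σ̂, A = 2σ̂–3σ̂, * = beyond 3σ̂; sign = side of CL): 1:+C, 2:+C, 3:+B, 4:+C, 5:-B, 6:-C, 7:+C, 8:+C, 9:+C, 10:-C, 11:-C, 12:-C
No rule fires across all 12 points.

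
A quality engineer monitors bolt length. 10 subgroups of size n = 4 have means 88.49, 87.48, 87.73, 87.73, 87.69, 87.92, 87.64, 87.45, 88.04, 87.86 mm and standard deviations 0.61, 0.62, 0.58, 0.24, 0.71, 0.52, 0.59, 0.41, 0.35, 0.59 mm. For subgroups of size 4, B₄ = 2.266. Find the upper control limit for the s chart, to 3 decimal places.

s̄ = (0.61 + 0.62 + 0.58 + 0.24 + 0.71 + 0.52 + 0.59 + 0.41 + 0.35 + 0.59) / 10 = 0.5220
UCL_s = B₄·s̄ = 2.266 × 0.5220 = 1.1829

1.183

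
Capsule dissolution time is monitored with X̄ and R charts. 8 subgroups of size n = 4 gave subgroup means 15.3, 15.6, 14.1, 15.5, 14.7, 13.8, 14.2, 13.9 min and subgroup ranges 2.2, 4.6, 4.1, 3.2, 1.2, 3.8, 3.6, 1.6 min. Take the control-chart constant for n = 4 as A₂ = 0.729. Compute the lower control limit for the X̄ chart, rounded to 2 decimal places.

X̄̄ = (15.3 + 15.6 + 14.1 + 15.5 + 14.7 + 13.8 + 14.2 + 13.9) / 8 = 117.1000 / 8 = 14.6375
R̄ = (2.2 + 4.6 + 4.1 + 3.2 + 1.2 + 3.8 + 3.6 + 1.6) / 8 = 24.3000 / 8 = 3.0375
LCL = X̄̄ − A₂·R̄ = 14.6375 − 0.729 × 3.0375 = 12.4232

12.42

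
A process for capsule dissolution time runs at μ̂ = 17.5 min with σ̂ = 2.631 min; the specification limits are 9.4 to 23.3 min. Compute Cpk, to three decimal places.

0.735

Cpu = (USL − μ̂) / (3σ̂) = (23.3 − 17.5) / (3 × 2.631) = 0.7348; Cpl = (μ̂ − LSL) / (3σ̂) = (17.5 − 9.4) / (3 × 2.631) = 1.0262; Cpk = min(Cpu, Cpl) = 0.7348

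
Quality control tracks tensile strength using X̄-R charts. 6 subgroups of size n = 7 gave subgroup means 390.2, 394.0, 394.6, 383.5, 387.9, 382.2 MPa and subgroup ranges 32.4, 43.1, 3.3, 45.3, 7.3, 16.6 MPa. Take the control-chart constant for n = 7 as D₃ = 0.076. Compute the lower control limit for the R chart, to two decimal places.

1.87

R̄ = (32.4 + 43.1 + 3.3 + 45.3 + 7.3 + 16.6) / 6 = 148.0000 / 6 = 24.6667
LCL_R = D₃·R̄ = 0.076 × 24.6667 = 1.8747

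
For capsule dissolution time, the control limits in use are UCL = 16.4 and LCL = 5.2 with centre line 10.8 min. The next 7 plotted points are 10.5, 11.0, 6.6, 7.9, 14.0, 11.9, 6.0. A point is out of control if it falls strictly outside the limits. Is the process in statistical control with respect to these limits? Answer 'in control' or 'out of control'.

All 7 points lie within [5.2, 16.4].

in control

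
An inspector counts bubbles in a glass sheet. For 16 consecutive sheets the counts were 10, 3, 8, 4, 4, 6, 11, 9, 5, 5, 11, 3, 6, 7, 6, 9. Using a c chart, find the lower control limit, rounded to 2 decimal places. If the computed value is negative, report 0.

0.00

c̄ = (10 + 3 + 8 + 4 + 4 + 6 + 11 + 9 + 5 + 5 + 11 + 3 + 6 + 7 + 6 + 9) / 16 = 107 / 16 = 6.6875
LCL = c̄ − 3√c̄ = 6.6875 − 3 × 2.5860 = -1.0706 → 0 (cannot be negative)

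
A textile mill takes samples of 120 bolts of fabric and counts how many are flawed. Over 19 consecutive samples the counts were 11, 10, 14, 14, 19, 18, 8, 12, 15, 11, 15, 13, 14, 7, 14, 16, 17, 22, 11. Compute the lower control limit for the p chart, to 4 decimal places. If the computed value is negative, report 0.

p̄ = Σdᵢ / (k·n) = 261 / (19 × 120) = 0.11447
LCL = p̄ − 3·√(p̄(1−p̄)/n) = 0.11447 − 3 × 0.02906 = 0.02728

0.0273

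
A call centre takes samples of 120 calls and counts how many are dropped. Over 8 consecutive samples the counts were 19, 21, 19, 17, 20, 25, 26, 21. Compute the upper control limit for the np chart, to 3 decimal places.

33.487

p̄ = Σdᵢ / (k·n) = 168 / (8 × 120) = 0.17500
UCL = np̄ + 3·√(np̄(1−p̄)) = 21.0000 + 3 × √(21.0000×0.82500) = 21.0000 + 3 × 4.1623 = 33.4870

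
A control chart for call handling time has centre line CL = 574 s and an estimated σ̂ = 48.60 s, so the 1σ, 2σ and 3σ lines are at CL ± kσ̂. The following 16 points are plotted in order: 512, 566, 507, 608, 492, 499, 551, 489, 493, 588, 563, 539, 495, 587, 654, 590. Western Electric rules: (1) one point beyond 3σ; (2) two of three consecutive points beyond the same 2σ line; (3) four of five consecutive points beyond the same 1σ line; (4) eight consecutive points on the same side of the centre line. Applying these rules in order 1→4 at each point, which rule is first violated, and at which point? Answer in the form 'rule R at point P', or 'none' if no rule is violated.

Zone of each point (C = within 1σ̂, B = 1σ̂–2σ̂, A = 2σ̂–3σ̂, * = beyond 3σ̂; sign = side of CL): 1:-B, 2:-C, 3:-B, 4:+C, 5:-B, 6:-B, 7:-C, 8:-B, 9:-B, 10:+C, 11:-C, 12:-C, 13:-B, 14:+C, 15:+B, 16:+C
Rule 3 (four of five consecutive points beyond the same 1σ limit) is satisfied at point 9.

rule 3 at point 9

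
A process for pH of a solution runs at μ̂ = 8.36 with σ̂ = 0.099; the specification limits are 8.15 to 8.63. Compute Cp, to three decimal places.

Cp = (USL − LSL) / (6σ̂) = (8.63 − 8.15) / (6 × 0.099) = 0.4800 / 0.5940 = 0.8081

0.808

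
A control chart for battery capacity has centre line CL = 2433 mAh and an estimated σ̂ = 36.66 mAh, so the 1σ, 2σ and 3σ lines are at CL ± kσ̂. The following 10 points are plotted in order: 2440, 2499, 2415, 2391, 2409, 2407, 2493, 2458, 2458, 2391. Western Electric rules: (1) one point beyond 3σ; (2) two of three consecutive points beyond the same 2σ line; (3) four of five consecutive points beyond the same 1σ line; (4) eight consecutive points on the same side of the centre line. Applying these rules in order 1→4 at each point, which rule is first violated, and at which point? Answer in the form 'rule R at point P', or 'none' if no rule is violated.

Zone of each point (C = within 1σ̂, B = 1σ̂–2σ̂, A = 2σ̂–3σ̂, * = beyond 3σ̂; sign = side of CL): 1:+C, 2:+B, 3:-C, 4:-B, 5:-C, 6:-C, 7:+B, 8:+C, 9:+C, 10:-B
No rule fires across all 10 points.

none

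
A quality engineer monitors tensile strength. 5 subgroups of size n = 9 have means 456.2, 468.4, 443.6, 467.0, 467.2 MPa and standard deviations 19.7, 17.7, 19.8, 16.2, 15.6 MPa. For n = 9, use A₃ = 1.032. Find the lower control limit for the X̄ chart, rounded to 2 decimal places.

X̄̄ = (456.2 + 468.4 + 443.6 + 467.0 + 467.2) / 5 = 460.4800
s̄ = (19.7 + 17.7 + 19.8 + 16.2 + 15.6) / 5 = 17.8000
LCL = X̄̄ − A₃·s̄ = 460.4800 − 1.032 × 17.8000 = 442.1104

442.11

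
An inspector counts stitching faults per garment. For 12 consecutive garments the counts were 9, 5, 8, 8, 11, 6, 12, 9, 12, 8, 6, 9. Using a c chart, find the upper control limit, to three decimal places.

17.373

c̄ = (9 + 5 + 8 + 8 + 11 + 6 + 12 + 9 + 12 + 8 + 6 + 9) / 12 = 103 / 12 = 8.5833
UCL = c̄ + 3√c̄ = 8.5833 + 3 × √8.5833 = 8.5833 + 3 × 2.9297 = 17.3725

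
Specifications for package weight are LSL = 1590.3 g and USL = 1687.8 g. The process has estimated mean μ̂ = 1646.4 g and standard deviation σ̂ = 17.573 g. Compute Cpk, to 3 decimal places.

0.785

Cpu = (USL − μ̂) / (3σ̂) = (1687.8 − 1646.4) / (3 × 17.573) = 0.7853; Cpl = (μ̂ − LSL) / (3σ̂) = (1646.4 − 1590.3) / (3 × 17.573) = 1.0641; Cpk = min(Cpu, Cpl) = 0.7853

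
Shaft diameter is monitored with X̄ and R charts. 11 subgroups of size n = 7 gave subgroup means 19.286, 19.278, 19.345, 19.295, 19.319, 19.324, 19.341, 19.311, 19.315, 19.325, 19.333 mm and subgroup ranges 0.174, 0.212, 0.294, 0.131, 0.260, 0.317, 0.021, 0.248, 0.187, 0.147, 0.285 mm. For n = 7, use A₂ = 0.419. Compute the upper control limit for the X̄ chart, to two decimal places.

X̄̄ = (19.286 + 19.278 + 19.345 + 19.295 + 19.319 + 19.324 + 19.341 + 19.311 + 19.315 + 19.325 + 19.333) / 11 = 212.4720 / 11 = 19.3156
R̄ = (0.174 + 0.212 + 0.294 + 0.131 + 0.260 + 0.317 + 0.021 + 0.248 + 0.187 + 0.147 + 0.285) / 11 = 2.2760 / 11 = 0.2069
UCL = X̄̄ + A₂·R̄ = 19.3156 + 0.419 × 0.2069 = 19.4023

19.40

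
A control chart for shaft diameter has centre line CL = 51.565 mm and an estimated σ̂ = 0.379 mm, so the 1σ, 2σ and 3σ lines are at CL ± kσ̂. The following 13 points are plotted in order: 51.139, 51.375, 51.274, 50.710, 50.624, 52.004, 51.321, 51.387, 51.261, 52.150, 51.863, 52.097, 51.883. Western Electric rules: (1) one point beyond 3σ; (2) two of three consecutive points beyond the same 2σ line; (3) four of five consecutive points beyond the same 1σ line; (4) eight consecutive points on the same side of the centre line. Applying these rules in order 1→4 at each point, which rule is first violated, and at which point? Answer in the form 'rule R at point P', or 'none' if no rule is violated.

rule 2 at point 5

Zone of each point (C = within 1σ̂, B = 1σ̂–2σ̂, A = 2σ̂–3σ̂, * = beyond 3σ̂; sign = side of CL): 1:-B, 2:-C, 3:-C, 4:-A, 5:-A, 6:+B, 7:-C, 8:-C, 9:-C, 10:+B, 11:+C, 12:+B, 13:+C
Rule 2 (two of three consecutive points beyond the same 2σ limit) is satisfied at point 5.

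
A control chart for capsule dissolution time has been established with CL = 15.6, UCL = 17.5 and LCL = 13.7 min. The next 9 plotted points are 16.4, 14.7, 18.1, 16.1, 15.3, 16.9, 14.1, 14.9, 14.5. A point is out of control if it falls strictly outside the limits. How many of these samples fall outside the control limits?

1

Compare each point to [13.7, 17.5]: sample 3 = 18.1 > UCL.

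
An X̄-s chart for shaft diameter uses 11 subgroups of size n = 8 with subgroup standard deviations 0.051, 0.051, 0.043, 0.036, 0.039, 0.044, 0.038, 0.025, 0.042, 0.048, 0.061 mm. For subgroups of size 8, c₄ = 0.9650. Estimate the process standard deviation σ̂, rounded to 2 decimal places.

0.05

s̄ = (0.051 + 0.051 + 0.043 + 0.036 + 0.039 + 0.044 + 0.038 + 0.025 + 0.042 + 0.048 + 0.061) / 11 = 0.0435
σ̂ = s̄ / c₄ = 0.0435 / 0.9650 = 0.0450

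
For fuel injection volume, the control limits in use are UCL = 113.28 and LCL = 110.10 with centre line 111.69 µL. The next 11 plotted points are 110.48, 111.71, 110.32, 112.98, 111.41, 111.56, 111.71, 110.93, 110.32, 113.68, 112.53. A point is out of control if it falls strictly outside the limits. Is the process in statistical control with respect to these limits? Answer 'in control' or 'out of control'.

Compare each point to [110.10, 113.28]: sample 10 = 113.68 > UCL.

out of control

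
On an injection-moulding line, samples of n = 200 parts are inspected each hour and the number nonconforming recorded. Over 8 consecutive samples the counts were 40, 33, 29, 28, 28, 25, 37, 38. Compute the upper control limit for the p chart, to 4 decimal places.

0.2393

p̄ = Σdᵢ / (k·n) = 258 / (8 × 200) = 0.16125
UCL = p̄ + 3·√(p̄(1−p̄)/n) = 0.16125 + 3 × √(0.16125×0.83875/200) = 0.16125 + 3 × 0.02600 = 0.23926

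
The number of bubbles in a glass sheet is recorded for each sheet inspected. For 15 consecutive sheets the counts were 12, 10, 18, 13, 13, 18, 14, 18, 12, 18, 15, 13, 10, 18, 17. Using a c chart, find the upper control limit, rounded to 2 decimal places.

c̄ = (12 + 10 + 18 + 13 + 13 + 18 + 14 + 18 + 12 + 18 + 15 + 13 + 10 + 18 + 17) / 15 = 219 / 15 = 14.6000
UCL = c̄ + 3√c̄ = 14.6000 + 3 × √14.6000 = 14.6000 + 3 × 3.8210 = 26.0630

26.06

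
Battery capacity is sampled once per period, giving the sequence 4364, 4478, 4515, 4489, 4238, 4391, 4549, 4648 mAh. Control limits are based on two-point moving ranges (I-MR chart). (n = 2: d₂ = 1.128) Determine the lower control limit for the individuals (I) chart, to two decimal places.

X̄ = (4364 + 4478 + 4515 + 4489 + 4238 + 4391 + 4549 + 4648) / 8 = 4459.0000
Moving ranges: 114, 37, 26, 251, 153, 158, 99; M̄R̄ = 838.0000 / 7 = 119.7143
LCL = X̄ − 3·M̄R̄/d₂ = 4459.0000 − 3 × 119.7143 / 1.128 = 4140.6109

4140.61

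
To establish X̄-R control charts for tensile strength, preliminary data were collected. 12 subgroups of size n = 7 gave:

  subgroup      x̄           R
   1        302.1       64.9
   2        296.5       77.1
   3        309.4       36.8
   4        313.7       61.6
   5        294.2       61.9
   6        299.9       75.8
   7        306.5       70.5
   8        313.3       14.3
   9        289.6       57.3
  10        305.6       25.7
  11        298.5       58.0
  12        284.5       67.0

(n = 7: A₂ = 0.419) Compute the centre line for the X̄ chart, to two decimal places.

301.15

X̄̄ = (302.1 + 296.5 + 309.4 + 313.7 + 294.2 + 299.9 + 306.5 + 313.3 + 289.6 + 305.6 + 298.5 + 284.5) / 12 = 3613.8000 / 12 = 301.1500
CL = X̄̄ = 301.1500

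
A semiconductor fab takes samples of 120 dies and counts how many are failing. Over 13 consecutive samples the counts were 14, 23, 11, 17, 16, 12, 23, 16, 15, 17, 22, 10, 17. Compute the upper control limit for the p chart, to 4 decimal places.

0.2306

p̄ = Σdᵢ / (k·n) = 213 / (13 × 120) = 0.13654
UCL = p̄ + 3·√(p̄(1−p̄)/n) = 0.13654 + 3 × √(0.13654×0.86346/120) = 0.13654 + 3 × 0.03134 = 0.23057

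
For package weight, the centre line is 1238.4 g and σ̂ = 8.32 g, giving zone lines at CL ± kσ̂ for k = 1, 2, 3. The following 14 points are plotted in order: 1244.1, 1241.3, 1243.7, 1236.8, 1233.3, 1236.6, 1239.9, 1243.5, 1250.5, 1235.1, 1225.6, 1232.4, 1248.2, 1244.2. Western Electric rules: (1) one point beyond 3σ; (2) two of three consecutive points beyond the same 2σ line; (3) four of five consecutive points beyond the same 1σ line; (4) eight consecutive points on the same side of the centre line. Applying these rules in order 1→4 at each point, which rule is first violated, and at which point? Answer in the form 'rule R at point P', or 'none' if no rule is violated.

none

Zone of each point (C = within 1σ̂, B = 1σ̂–2σ̂, A = 2σ̂–3σ̂, * = beyond 3σ̂; sign = side of CL): 1:+C, 2:+C, 3:+C, 4:-C, 5:-C, 6:-C, 7:+C, 8:+C, 9:+B, 10:-C, 11:-B, 12:-C, 13:+B, 14:+C
No rule fires across all 14 points.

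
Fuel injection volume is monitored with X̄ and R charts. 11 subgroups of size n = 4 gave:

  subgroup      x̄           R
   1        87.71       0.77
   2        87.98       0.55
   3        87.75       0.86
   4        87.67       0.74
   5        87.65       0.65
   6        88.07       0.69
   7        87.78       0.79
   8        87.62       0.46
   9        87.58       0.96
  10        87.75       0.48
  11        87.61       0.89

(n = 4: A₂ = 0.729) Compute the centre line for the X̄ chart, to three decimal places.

87.743

X̄̄ = (87.71 + 87.98 + 87.75 + 87.67 + 87.65 + 88.07 + 87.78 + 87.62 + 87.58 + 87.75 + 87.61) / 11 = 965.1700 / 11 = 87.7427
CL = X̄̄ = 87.7427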